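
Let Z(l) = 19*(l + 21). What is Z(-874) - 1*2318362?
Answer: -2334569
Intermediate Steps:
Z(l) = 399 + 19*l (Z(l) = 19*(21 + l) = 399 + 19*l)
Z(-874) - 1*2318362 = (399 + 19*(-874)) - 1*2318362 = (399 - 16606) - 2318362 = -16207 - 2318362 = -2334569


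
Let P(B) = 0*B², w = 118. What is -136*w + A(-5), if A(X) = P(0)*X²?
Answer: -16048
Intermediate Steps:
P(B) = 0
A(X) = 0 (A(X) = 0*X² = 0)
-136*w + A(-5) = -136*118 + 0 = -16048 + 0 = -16048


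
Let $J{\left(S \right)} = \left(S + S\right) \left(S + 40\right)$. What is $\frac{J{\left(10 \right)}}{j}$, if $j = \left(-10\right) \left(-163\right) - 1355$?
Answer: $\frac{40}{11} \approx 3.6364$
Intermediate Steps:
$j = 275$ ($j = 1630 - 1355 = 275$)
$J{\left(S \right)} = 2 S \left(40 + S\right)$
$\frac{J{\left(10 \right)}}{j} = \frac{2 \cdot 10 \left(40 + 10\right)}{275} = 2 \cdot 10 \cdot 50 \cdot \frac{1}{275} = 1000 \cdot \frac{1}{275} = \frac{40}{11}$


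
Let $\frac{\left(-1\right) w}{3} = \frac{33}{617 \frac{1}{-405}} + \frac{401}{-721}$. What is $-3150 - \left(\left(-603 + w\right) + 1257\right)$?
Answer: $- \frac{1721886774}{444857} \approx -3870.7$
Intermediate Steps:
$w = \frac{29650746}{444857}$ ($w = - 3 \left(\frac{33}{617 \frac{1}{-405}} + \frac{401}{-721}\right) = - 3 \left(\frac{33}{617 \left(- \frac{1}{405}\right)} + 401 \left(- \frac{1}{721}\right)\right) = - 3 \left(\frac{33}{- \frac{617}{405}} - \frac{401}{721}\right) = - 3 \left(33 \left(- \frac{405}{617}\right) - \frac{401}{721}\right) = - 3 \left(- \frac{13365}{617} - \frac{401}{721}\right) = \left(-3\right) \left(- \frac{9883582}{444857}\right) = \frac{29650746}{444857} \approx 66.652$)
$-3150 - \left(\left(-603 + w\right) + 1257\right) = -3150 - \left(\left(-603 + \frac{29650746}{444857}\right) + 1257\right) = -3150 - \left(- \frac{238598025}{444857} + 1257\right) = -3150 - \frac{320587224}{444857} = - \frac{1721886774}{444857}$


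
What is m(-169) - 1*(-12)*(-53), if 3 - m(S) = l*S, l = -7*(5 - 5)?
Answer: -633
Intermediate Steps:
l = 0 (l = -7*0 = 0)
m(S) = 3 (m(S) = 3 - 0*S = 3 - 1*0 = 3 + 0 = 3)
m(-169) - 1*(-12)*(-53) = 3 - 1*(-12)*(-53) = 3 - (-12)*(-53) = 3 - 1*636 = 3 - 636 = -633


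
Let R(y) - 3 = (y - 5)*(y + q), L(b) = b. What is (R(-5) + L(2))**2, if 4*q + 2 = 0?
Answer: 3600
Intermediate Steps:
q = -1/2 (q = -1/2 + (1/4)*0 = -1/2 + 0 = -1/2 ≈ -0.50000)
R(y) = 3 + (-5 + y)*(-1/2 + y) (R(y) = 3 + (y - 5)*(y - 1/2) = 3 + (-5 + y)*(-1/2 + y))
(R(-5) + L(2))**2 = ((11/2 + (-5)**2 - 11/2*(-5)) + 2)**2 = ((11/2 + 25 + 55/2) + 2)**2 = (58 + 2)**2 = 60**2 = 3600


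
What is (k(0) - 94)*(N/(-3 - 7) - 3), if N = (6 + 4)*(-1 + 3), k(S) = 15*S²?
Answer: 470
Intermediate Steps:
N = 20 (N = 10*2 = 20)
(k(0) - 94)*(N/(-3 - 7) - 3) = (15*0² - 94)*(20/(-3 - 7) - 3) = (15*0 - 94)*(20/(-10) - 3) = (0 - 94)*(20*(-⅒) - 3) = -94*(-2 - 3) = -94*(-5) = 470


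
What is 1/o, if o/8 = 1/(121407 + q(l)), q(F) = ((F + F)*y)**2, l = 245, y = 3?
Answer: 2282307/8 ≈ 2.8529e+5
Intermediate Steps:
q(F) = 36*F**2 (q(F) = ((F + F)*3)**2 = ((2*F)*3)**2 = (6*F)**2 = 36*F**2)
o = 8/2282307 (o = 8/(121407 + 36*245**2) = 8/(121407 + 36*60025) = 8/(121407 + 2160900) = 8/2282307 ≈ 3.5052e-6)
1/o = 1/(8/2282307) = 2282307/8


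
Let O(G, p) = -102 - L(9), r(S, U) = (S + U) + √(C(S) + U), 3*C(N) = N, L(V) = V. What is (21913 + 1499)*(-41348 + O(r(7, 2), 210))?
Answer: -970638108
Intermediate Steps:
C(N) = N/3
r(S, U) = S + U + √(U + S/3) (r(S, U) = (S + U) + √(S/3 + U) = (S + U) + √(U + S/3) = S + U + √(U + S/3))
O(G, p) = -111 (O(G, p) = -102 - 1*9 = -102 - 9 = -111)
(21913 + 1499)*(-41348 + O(r(7, 2), 210)) = (21913 + 1499)*(-41348 - 111) = 23412*(-41459) = -970638108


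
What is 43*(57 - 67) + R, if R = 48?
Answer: -382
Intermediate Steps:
43*(57 - 67) + R = 43*(57 - 67) + 48 = 43*(-10) + 48 = -430 + 48 = -382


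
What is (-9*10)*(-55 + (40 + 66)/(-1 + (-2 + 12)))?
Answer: 3890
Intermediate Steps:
(-9*10)*(-55 + (40 + 66)/(-1 + (-2 + 12))) = -90*(-55 + 106/(-1 + 10)) = -90*(-55 + 106/9) = -90*(-389/9) = 3890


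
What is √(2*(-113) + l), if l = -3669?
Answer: I*√3895 ≈ 62.41*I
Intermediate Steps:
√(2*(-113) + l) = √(2*(-113) - 3669) = √(-226 - 3669) = √(-3895) = I*√3895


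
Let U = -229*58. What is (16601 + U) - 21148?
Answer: -17829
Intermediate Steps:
U = -13282
(16601 + U) - 21148 = (16601 - 13282) - 21148 = 3319 - 21148 = -17829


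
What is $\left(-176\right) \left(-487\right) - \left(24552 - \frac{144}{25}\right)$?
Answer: $\frac{1529144}{25} \approx 61166.0$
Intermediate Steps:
$\left(-176\right) \left(-487\right) - \left(24552 - \frac{144}{25}\right) = 85712 - \left(- \frac{144}{25} + 132 \frac{1}{\frac{1}{186}}\right) = 85712 + \left(\left(-132\right) 186 + \frac{144}{25}\right) = 85712 + \left(-24552 + \frac{144}{25}\right) = 85712 - \frac{613656}{25} = \frac{1529144}{25}$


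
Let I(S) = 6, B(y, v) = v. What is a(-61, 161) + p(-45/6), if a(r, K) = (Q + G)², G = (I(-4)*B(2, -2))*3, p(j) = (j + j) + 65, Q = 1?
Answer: 1275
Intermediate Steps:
p(j) = 65 + 2*j (p(j) = 2*j + 65 = 65 + 2*j)
G = -36 (G = (6*(-2))*3 = -12*3 = -36)
a(r, K) = 1225 (a(r, K) = (1 - 36)² = (-35)² = 1225)
a(-61, 161) + p(-45/6) = 1225 + (65 + 2*(-45/6)) = 1225 + (65 + 2*(-45*⅙)) = 1225 + (65 + 2*(-15/2)) = 1225 + (65 - 15) = 1225 + 50 = 1275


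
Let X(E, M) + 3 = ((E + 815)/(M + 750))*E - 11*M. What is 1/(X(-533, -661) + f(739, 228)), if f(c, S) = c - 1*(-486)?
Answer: 89/605571 ≈ 0.00014697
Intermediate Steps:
f(c, S) = 486 + c (f(c, S) = c + 486 = 486 + c)
X(E, M) = -3 - 11*M + E*(815 + E)/(750 + M) (X(E, M) = -3 + (((E + 815)/(M + 750))*E - 11*M) = -3 + (((815 + E)/(750 + M))*E - 11*M) = -3 + (E*(815 + E)/(750 + M) - 11*M) = -3 + (-11*M + E*(815 + E)/(750 + M)) = -3 - 11*M + E*(815 + E)/(750 + M))
1/(X(-533, -661) + f(739, 228)) = 1/((-2250 + (-533)² - 8253*(-661) - 11*(-661)² + 815*(-533))/(750 - 661) + (486 + 739)) = 1/((-2250 + 284089 + 5455233 - 11*436921 - 434395)/89 + 1225) = 1/((-2250 + 284089 + 5455233 - 4806131 - 434395)/89 + 1225) = 1/((1/89)*496546 + 1225) = 1/(496546/89 + 1225) = 1/(605571/89) = 89/605571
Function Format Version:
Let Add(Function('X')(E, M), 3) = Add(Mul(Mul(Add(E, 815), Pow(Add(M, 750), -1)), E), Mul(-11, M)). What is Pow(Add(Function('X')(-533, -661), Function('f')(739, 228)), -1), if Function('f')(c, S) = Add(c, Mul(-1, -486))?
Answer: Rational(89, 605571) ≈ 0.00014697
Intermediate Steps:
Function('f')(c, S) = Add(486, c) (Function('f')(c, S) = Add(c, 486) = Add(486, c))
Function('X')(E, M) = Add(-3, Mul(-11, M), Mul(E, Pow(Add(750, M), -1), Add(815, E))) (Function('X')(E, M) = Add(-3, Add(Mul(Mul(Add(E, 815), Pow(Add(M, 750), -1)), E), Mul(-11, M))) = Add(-3, Add(Mul(Mul(Add(815, E), Pow(Add(750, M), -1)), E), Mul(-11, M))) = Add(-3, Add(Mul(Mul(Pow(Add(750, M), -1), Add(815, E)), E), Mul(-11, M))) = Add(-3, Add(Mul(E, Pow(Add(750, M), -1), Add(815, E)), Mul(-11, M))) = Add(-3, Add(Mul(-11, M), Mul(E, Pow(Add(750, M), -1), Add(815, E)))) = Add(-3, Mul(-11, M), Mul(E, Pow(Add(750, M), -1), Add(815, E))))
Pow(Add(Function('X')(-533, -661), Function('f')(739, 228)), -1) = Pow(Add(Mul(Pow(Add(750, -661), -1), Add(-2250, Pow(-533, 2), Mul(-8253, -661), Mul(-11, Pow(-661, 2)), Mul(815, -533))), Add(486, 739)), -1) = Pow(Add(Mul(Pow(89, -1), Add(-2250, 284089, 5455233, Mul(-11, 436921), -434395)), 1225), -1) = Pow(Add(Mul(Rational(1, 89), Add(-2250, 284089, 5455233, -4806131, -434395)), 1225), -1) = Pow(Add(Mul(Rational(1, 89), 496546), 1225), -1) = Pow(Add(Rational(496546, 89), 1225), -1) = Pow(Rational(605571, 89), -1) = Rational(89, 605571)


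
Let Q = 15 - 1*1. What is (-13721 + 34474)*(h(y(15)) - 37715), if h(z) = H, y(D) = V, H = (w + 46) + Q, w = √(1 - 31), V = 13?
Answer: -781454215 + 20753*I*√30 ≈ -7.8145e+8 + 1.1367e+5*I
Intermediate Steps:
Q = 14 (Q = 15 - 1 = 14)
w = I*√30 (w = √(-30) = I*√30 ≈ 5.4772*I)
H = 60 + I*√30 (H = (I*√30 + 46) + 14 = (46 + I*√30) + 14 = 60 + I*√30 ≈ 60.0 + 5.4772*I)
y(D) = 13
h(z) = 60 + I*√30
(-13721 + 34474)*(h(y(15)) - 37715) = (-13721 + 34474)*((60 + I*√30) - 37715) = 20753*(-37655 + I*√30) = -781454215 + 20753*I*√30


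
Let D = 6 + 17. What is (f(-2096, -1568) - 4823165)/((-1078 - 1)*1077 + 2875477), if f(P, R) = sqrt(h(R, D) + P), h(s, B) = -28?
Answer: -4823165/1713394 + 3*I*sqrt(59)/856697 ≈ -2.815 + 2.6898e-5*I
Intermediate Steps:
D = 23
f(P, R) = sqrt(-28 + P)
(f(-2096, -1568) - 4823165)/((-1078 - 1)*1077 + 2875477) = (sqrt(-28 - 2096) - 4823165)/((-1078 - 1)*1077 + 2875477) = (sqrt(-2124) - 4823165)/(-1079*1077 + 2875477) = (6*I*sqrt(59) - 4823165)/(-1162083 + 2875477) = (-4823165 + 6*I*sqrt(59))/1713394 = (-4823165 + 6*I*sqrt(59))*(1/1713394) = -4823165/1713394 + 3*I*sqrt(59)/856697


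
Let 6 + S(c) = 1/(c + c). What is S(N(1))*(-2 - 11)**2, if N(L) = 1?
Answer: -1859/2 ≈ -929.50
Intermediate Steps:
S(c) = -6 + 1/(2*c) (S(c) = -6 + 1/(c + c) = -6 + 1/(2*c))
S(N(1))*(-2 - 11)**2 = (-6 + (1/2)/1)*(-2 - 11)**2 = (-6 + (1/2)*1)*(-13)**2 = (-6 + 1/2)*169 = -11/2*169 = -1859/2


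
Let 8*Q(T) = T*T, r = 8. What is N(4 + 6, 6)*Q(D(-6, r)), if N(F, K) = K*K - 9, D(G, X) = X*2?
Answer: 864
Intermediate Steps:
D(G, X) = 2*X
N(F, K) = -9 + K² (N(F, K) = K² - 9 = -9 + K²)
Q(T) = T²/8 (Q(T) = (T*T)/8 = T²/8)
N(4 + 6, 6)*Q(D(-6, r)) = (-9 + 6²)*((2*8)²/8) = (-9 + 36)*((⅛)*16²) = 27*((⅛)*256) = 27*32 = 864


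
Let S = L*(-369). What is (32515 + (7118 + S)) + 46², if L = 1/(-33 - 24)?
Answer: 793354/19 ≈ 41756.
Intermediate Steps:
L = -1/57 (L = 1/(-57) = -1/57 ≈ -0.017544)
S = 123/19 (S = -1/57*(-369) = 123/19 ≈ 6.4737)
(32515 + (7118 + S)) + 46² = (32515 + (7118 + 123/19)) + 46² = (32515 + 135365/19) + 2116 = 753150/19 + 2116 = 793354/19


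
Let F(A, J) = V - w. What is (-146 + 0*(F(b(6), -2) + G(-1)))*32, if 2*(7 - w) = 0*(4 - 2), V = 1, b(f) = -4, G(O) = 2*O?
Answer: -4672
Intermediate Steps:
w = 7 (w = 7 - 0*(4 - 2) = 7 - 0*2 = 7 - ½*0 = 7 + 0 = 7)
F(A, J) = -6 (F(A, J) = 1 - 1*7 = 1 - 7 = -6)
(-146 + 0*(F(b(6), -2) + G(-1)))*32 = (-146 + 0*(-6 + 2*(-1)))*32 = (-146 + 0*(-6 - 2))*32 = (-146 + 0*(-8))*32 = (-146 + 0)*32 = -146*32 = -4672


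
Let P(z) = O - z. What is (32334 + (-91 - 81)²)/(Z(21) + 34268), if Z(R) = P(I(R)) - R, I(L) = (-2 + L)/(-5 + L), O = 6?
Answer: 990688/548029 ≈ 1.8077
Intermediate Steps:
I(L) = (-2 + L)/(-5 + L)
P(z) = 6 - z
Z(R) = 6 - R - (-2 + R)/(-5 + R) (Z(R) = (6 - (-2 + R)/(-5 + R)) - R = 6 - R - (-2 + R)/(-5 + R))
(32334 + (-91 - 81)²)/(Z(21) + 34268) = (32334 + (-91 - 81)²)/((-28 - 1*21² + 10*21)/(-5 + 21) + 34268) = (32334 + (-172)²)/((-28 - 1*441 + 210)/16 + 34268) = (32334 + 29584)/((-28 - 441 + 210)/16 + 34268) = 61918/((1/16)*(-259) + 34268) = 61918/(-259/16 + 34268) = 61918/(548029/16) = 61918*(16/548029) = 990688/548029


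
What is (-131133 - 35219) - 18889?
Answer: -185241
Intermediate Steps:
(-131133 - 35219) - 18889 = -166352 - 18889 = -185241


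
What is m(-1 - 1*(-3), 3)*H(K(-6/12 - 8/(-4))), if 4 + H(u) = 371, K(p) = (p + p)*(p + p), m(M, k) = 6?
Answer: 2202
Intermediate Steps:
K(p) = 4*p**2 (K(p) = (2*p)*(2*p) = 4*p**2)
H(u) = 367 (H(u) = -4 + 371 = 367)
m(-1 - 1*(-3), 3)*H(K(-6/12 - 8/(-4))) = 6*367 = 2202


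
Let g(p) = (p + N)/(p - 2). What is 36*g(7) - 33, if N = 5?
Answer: 267/5 ≈ 53.400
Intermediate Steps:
g(p) = (5 + p)/(-2 + p) (g(p) = (p + 5)/(p - 2) = (5 + p)/(-2 + p))
36*g(7) - 33 = 36*((5 + 7)/(-2 + 7)) - 33 = 36*(12/5) - 33 = 432/5 - 33 = 267/5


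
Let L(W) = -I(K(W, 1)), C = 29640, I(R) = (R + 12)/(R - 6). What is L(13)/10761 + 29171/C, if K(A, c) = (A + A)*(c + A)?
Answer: 6242684681/6343681240 ≈ 0.98408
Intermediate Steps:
K(A, c) = 2*A*(A + c) (K(A, c) = (2*A)*(A + c) = 2*A*(A + c))
I(R) = (12 + R)/(-6 + R)
L(W) = -(12 + 2*W*(1 + W))/(-6 + 2*W*(1 + W)) (L(W) = -(12 + 2*W*(W + 1))/(-6 + 2*W*(W + 1)) = -(12 + 2*W*(1 + W))/(-6 + 2*W*(1 + W)))
L(13)/10761 + 29171/C = ((-6 - 1*13*(1 + 13))/(-3 + 13*(1 + 13)))/10761 + 29171/29640 = ((-6 - 1*13*14)/(-3 + 13*14))*(1/10761) + 29171*(1/29640) = ((-6 - 182)/(-3 + 182))*(1/10761) + 29171/29640 = (-188/179)*(1/10761) + 29171/29640 = ((1/179)*(-188))*(1/10761) + 29171/29640 = -188/179*1/10761 + 29171/29640 = -188/1926219 + 29171/29640 = 6242684681/6343681240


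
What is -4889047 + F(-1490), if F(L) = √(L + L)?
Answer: -4889047 + 2*I*√745 ≈ -4.889e+6 + 54.589*I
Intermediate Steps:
F(L) = √2*√L (F(L) = √(2*L) = √2*√L)
-4889047 + F(-1490) = -4889047 + √2*√(-1490) = -4889047 + √2*(I*√1490) = -4889047 + 2*I*√745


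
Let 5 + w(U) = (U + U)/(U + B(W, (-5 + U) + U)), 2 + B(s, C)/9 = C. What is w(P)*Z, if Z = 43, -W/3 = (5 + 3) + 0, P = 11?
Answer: -15222/73 ≈ -208.52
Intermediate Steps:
W = -24 (W = -3*((5 + 3) + 0) = -3*(8 + 0) = -3*8 = -24)
B(s, C) = -18 + 9*C
w(U) = -5 + 2*U/(-63 + 19*U) (w(U) = -5 + (U + U)/(U + (-18 + 9*((-5 + U) + U))) = -5 + (2*U)/(U + (-18 + 9*(-5 + 2*U))) = -5 + (2*U)/(U + (-18 + (-45 + 18*U))) = -5 + (2*U)/(U + (-63 + 18*U)) = -5 + (2*U)/(-63 + 19*U) = -5 + 2*U/(-63 + 19*U))
w(P)*Z = (3*(105 - 31*11)/(-63 + 19*11))*43 = (3*(105 - 341)/(-63 + 209))*43 = (3*(-236)/146)*43 = (3*(1/146)*(-236))*43 = -354/73*43 = -15222/73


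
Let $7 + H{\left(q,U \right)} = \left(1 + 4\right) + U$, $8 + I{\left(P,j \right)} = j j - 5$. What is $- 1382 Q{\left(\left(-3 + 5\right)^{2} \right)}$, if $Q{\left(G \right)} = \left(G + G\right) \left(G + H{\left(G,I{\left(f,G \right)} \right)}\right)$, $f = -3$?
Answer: $-55280$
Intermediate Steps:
$I{\left(P,j \right)} = -13 + j^{2}$ ($I{\left(P,j \right)} = -8 + \left(j j - 5\right) = -8 + \left(j^{2} - 5\right) = -8 + \left(-5 + j^{2}\right) = -13 + j^{2}$)
$H{\left(q,U \right)} = -2 + U$ ($H{\left(q,U \right)} = -7 + \left(\left(1 + 4\right) + U\right) = -7 + \left(5 + U\right) = -2 + U$)
$Q{\left(G \right)} = 2 G \left(-15 + G + G^{2}\right)$ ($Q{\left(G \right)} = \left(G + G\right) \left(G + \left(-2 + \left(-13 + G^{2}\right)\right)\right) = 2 G \left(G + \left(-15 + G^{2}\right)\right) = 2 G \left(-15 + G + G^{2}\right)$)
$- 1382 Q{\left(\left(-3 + 5\right)^{2} \right)} = - 1382 \cdot 2 \left(-3 + 5\right)^{2} \left(-15 + \left(-3 + 5\right)^{2} + \left(\left(-3 + 5\right)^{2}\right)^{2}\right) = - 1382 \cdot 2 \cdot 2^{2} \left(-15 + 2^{2} + \left(2^{2}\right)^{2}\right) = - 1382 \cdot 2 \cdot 4 \left(-15 + 4 + 4^{2}\right) = - 1382 \cdot 2 \cdot 4 \left(-15 + 4 + 16\right) = - 1382 \cdot 2 \cdot 4 \cdot 5 = \left(-1382\right) 40 = -55280$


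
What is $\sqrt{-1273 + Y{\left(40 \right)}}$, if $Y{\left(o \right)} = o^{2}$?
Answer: $\sqrt{327} \approx 18.083$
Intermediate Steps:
$\sqrt{-1273 + Y{\left(40 \right)}} = \sqrt{-1273 + 40^{2}} = \sqrt{-1273 + 1600} = \sqrt{327}$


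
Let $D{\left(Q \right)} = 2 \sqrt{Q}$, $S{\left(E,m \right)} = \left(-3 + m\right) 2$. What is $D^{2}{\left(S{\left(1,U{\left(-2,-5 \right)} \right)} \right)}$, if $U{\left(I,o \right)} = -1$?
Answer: $-32$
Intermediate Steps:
$S{\left(E,m \right)} = -6 + 2 m$
$D^{2}{\left(S{\left(1,U{\left(-2,-5 \right)} \right)} \right)} = \left(2 \sqrt{-6 + 2 \left(-1\right)}\right)^{2} = \left(2 \sqrt{-6 - 2}\right)^{2} = \left(2 \sqrt{-8}\right)^{2} = \left(2 \cdot 2 i \sqrt{2}\right)^{2} = \left(4 i \sqrt{2}\right)^{2} = -32$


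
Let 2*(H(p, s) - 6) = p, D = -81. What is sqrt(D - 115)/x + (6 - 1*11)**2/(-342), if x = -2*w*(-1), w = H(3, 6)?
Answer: -25/342 + 14*I/15 ≈ -0.073099 + 0.93333*I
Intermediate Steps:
H(p, s) = 6 + p/2
w = 15/2 (w = 6 + (1/2)*3 = 6 + 3/2 = 15/2 ≈ 7.5000)
x = 15 (x = -2*15/2*(-1) = -15*(-1) = 15)
sqrt(D - 115)/x + (6 - 1*11)**2/(-342) = sqrt(-81 - 115)/15 + (6 - 1*11)**2/(-342) = sqrt(-196)*(1/15) + (6 - 11)**2*(-1/342) = (14*I)*(1/15) + (-5)**2*(-1/342) = 14*I/15 + 25*(-1/342) = 14*I/15 - 25/342 = -25/342 + 14*I/15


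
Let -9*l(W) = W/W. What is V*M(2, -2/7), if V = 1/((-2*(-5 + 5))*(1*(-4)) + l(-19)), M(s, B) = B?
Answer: 18/7 ≈ 2.5714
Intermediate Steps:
l(W) = -⅑ (l(W) = -W/(9*W) = -⅑*1 = -⅑)
V = -9 (V = 1/((-2*(-5 + 5))*(1*(-4)) - ⅑) = 1/(-2*0*(-4) - ⅑) = 1/(0*(-4) - ⅑) = 1/(0 - ⅑) = 1/(-⅑) = -9)
V*M(2, -2/7) = -(-18)/7 = -9*(-2/7) = 18/7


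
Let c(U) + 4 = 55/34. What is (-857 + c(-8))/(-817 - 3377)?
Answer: 29219/142596 ≈ 0.20491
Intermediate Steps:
c(U) = -81/34 (c(U) = -4 + 55/34 = -81/34)
(-857 + c(-8))/(-817 - 3377) = (-857 - 81/34)/(-817 - 3377) = -29219/34/(-4194) = -29219/34*(-1/4194) = 29219/142596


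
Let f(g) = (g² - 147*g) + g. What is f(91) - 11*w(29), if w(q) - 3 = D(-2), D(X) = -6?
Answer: -4972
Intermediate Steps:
w(q) = -3 (w(q) = 3 - 6 = -3)
f(g) = g² - 146*g
f(91) - 11*w(29) = 91*(-146 + 91) - 11*(-3) = 91*(-55) - 1*(-33) = -5005 + 33 = -4972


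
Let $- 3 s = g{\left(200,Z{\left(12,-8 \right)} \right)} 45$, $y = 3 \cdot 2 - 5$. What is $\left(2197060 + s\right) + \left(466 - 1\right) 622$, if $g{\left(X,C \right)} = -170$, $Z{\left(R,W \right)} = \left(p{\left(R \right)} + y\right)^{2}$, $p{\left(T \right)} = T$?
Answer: $2488840$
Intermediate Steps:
$y = 1$ ($y = 6 - 5 = 1$)
$Z{\left(R,W \right)} = \left(1 + R\right)^{2}$ ($Z{\left(R,W \right)} = \left(R + 1\right)^{2} = \left(1 + R\right)^{2}$)
$s = 2550$ ($s = - \frac{\left(-170\right) 45}{3} = \left(- \frac{1}{3}\right) \left(-7650\right) = 2550$)
$\left(2197060 + s\right) + \left(466 - 1\right) 622 = \left(2197060 + 2550\right) + \left(466 - 1\right) 622 = 2199610 + 465 \cdot 622 = 2199610 + 289230 = 2488840$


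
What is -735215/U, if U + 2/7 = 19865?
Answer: -5146505/139053 ≈ -37.011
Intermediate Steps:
U = 139053/7 (U = -2/7 + 19865 = 139053/7 ≈ 19865.)
-735215/U = -735215/139053/7 = -735215*7/139053 = -5146505/139053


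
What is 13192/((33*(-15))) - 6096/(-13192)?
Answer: -21376418/816255 ≈ -26.188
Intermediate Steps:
13192/((33*(-15))) - 6096/(-13192) = 13192/(-495) - 6096*(-1/13192) = 13192*(-1/495) + 762/1649 = -13192/495 + 762/1649 = -21376418/816255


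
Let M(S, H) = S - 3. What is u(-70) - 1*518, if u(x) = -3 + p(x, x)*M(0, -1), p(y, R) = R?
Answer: -311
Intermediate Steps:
M(S, H) = -3 + S
u(x) = -3 - 3*x (u(x) = -3 + x*(-3 + 0) = -3 + x*(-3) = -3 - 3*x)
u(-70) - 1*518 = (-3 - 3*(-70)) - 1*518 = (-3 + 210) - 518 = 207 - 518 = -311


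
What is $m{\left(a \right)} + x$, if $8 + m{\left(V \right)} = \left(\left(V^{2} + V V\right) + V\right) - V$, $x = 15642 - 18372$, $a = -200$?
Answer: $77262$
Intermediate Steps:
$x = -2730$ ($x = 15642 - 18372 = -2730$)
$m{\left(V \right)} = -8 + 2 V^{2}$ ($m{\left(V \right)} = -8 - \left(- V^{2} - V V\right) = -8 + \left(\left(\left(V^{2} + V^{2}\right) + V\right) - V\right) = -8 + \left(\left(2 V^{2} + V\right) - V\right) = -8 + \left(\left(V + 2 V^{2}\right) - V\right) = -8 + 2 V^{2}$)
$m{\left(a \right)} + x = \left(-8 + 2 \left(-200\right)^{2}\right) - 2730 = \left(-8 + 2 \cdot 40000\right) - 2730 = \left(-8 + 80000\right) - 2730 = 79992 - 2730 = 77262$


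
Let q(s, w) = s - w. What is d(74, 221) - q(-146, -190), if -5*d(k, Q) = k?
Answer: -294/5 ≈ -58.800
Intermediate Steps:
d(k, Q) = -k/5
d(74, 221) - q(-146, -190) = -⅕*74 - (-146 - 1*(-190)) = -74/5 - (-146 + 190) = -74/5 - 1*44 = -74/5 - 44 = -294/5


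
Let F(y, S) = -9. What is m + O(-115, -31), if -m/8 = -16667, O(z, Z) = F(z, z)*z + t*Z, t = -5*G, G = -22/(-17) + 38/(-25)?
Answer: 11418559/85 ≈ 1.3434e+5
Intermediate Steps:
G = -96/425 (G = -22*(-1/17) + 38*(-1/25) = 22/17 - 38/25 = -96/425 ≈ -0.22588)
t = 96/85 (t = -5*(-96/425) = 96/85 ≈ 1.1294)
O(z, Z) = -9*z + 96*Z/85
m = 133336 (m = -8*(-16667) = 133336)
m + O(-115, -31) = 133336 + (-9*(-115) + (96/85)*(-31)) = 133336 + (1035 - 2976/85) = 133336 + 84999/85 = 11418559/85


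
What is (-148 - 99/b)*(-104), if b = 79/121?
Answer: 2461784/79 ≈ 31162.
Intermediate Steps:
b = 79/121 (b = 79*(1/121) = 79/121 ≈ 0.65289)
(-148 - 99/b)*(-104) = (-148 - 99/79/121)*(-104) = (-148 - 99*121/79)*(-104) = (-148 - 11979/79)*(-104) = -23671/79*(-104) = 2461784/79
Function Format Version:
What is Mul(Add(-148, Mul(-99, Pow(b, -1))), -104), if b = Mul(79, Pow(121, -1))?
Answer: Rational(2461784, 79) ≈ 31162.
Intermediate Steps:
b = Rational(79, 121) (b = Mul(79, Rational(1, 121)) = Rational(79, 121) ≈ 0.65289)
Mul(Add(-148, Mul(-99, Pow(b, -1))), -104) = Mul(Add(-148, Mul(-99, Pow(Rational(79, 121), -1))), -104) = Mul(Add(-148, Mul(-99, Rational(121, 79))), -104) = Mul(Add(-148, Rational(-11979, 79)), -104) = Mul(Rational(-23671, 79), -104) = Rational(2461784, 79)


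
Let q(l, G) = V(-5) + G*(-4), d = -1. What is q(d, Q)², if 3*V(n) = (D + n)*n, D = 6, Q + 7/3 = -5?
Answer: 6889/9 ≈ 765.44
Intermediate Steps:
Q = -22/3 (Q = -7/3 - 5 = -22/3 ≈ -7.3333)
V(n) = n*(6 + n)/3 (V(n) = ((6 + n)*n)/3 = (n*(6 + n))/3 = n*(6 + n)/3)
q(l, G) = -5/3 - 4*G (q(l, G) = (⅓)*(-5)*(6 - 5) + G*(-4) = (⅓)*(-5)*1 - 4*G = -5/3 - 4*G)
q(d, Q)² = (-5/3 - 4*(-22/3))² = (-5/3 + 88/3)² = (83/3)² = 6889/9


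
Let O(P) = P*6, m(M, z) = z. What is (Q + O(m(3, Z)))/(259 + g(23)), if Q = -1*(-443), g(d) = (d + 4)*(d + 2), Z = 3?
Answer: 461/934 ≈ 0.49358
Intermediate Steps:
g(d) = (2 + d)*(4 + d) (g(d) = (4 + d)*(2 + d) = (2 + d)*(4 + d))
Q = 443
O(P) = 6*P
(Q + O(m(3, Z)))/(259 + g(23)) = (443 + 6*3)/(259 + (8 + 23² + 6*23)) = (443 + 18)/(259 + (8 + 529 + 138)) = 461/(259 + 675) = 461/934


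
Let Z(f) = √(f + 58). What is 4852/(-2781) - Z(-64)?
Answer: -4852/2781 - I*√6 ≈ -1.7447 - 2.4495*I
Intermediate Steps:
Z(f) = √(58 + f)
4852/(-2781) - Z(-64) = 4852/(-2781) - √(58 - 64) = 4852*(-1/2781) - √(-6) = -4852/2781 - I*√6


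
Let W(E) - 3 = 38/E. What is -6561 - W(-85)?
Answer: -557902/85 ≈ -6563.6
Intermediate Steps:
W(E) = 3 + 38/E
-6561 - W(-85) = -6561 - (3 + 38/(-85)) = -6561 - (3 + 38*(-1/85)) = -6561 - (3 - 38/85) = -6561 - 1*217/85 = -6561 - 217/85 = -557902/85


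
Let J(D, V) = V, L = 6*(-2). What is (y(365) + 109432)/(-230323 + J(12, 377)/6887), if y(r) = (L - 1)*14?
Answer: -376202375/793117062 ≈ -0.47433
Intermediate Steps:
L = -12
y(r) = -182 (y(r) = (-12 - 1)*14 = -13*14 = -182)
(y(365) + 109432)/(-230323 + J(12, 377)/6887) = (-182 + 109432)/(-230323 + 377/6887) = 109250/(-230323 + 377*(1/6887)) = 109250/(-230323 + 377/6887) = 109250/(-1586234124/6887) = 109250*(-6887/1586234124) = -376202375/793117062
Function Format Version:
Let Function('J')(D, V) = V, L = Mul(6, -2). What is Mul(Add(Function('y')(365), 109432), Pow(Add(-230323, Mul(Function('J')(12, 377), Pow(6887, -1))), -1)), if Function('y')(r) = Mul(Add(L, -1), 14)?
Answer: Rational(-376202375, 793117062) ≈ -0.47433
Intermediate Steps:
L = -12
Function('y')(r) = -182 (Function('y')(r) = Mul(Add(-12, -1), 14) = Mul(-13, 14) = -182)
Mul(Add(Function('y')(365), 109432), Pow(Add(-230323, Mul(Function('J')(12, 377), Pow(6887, -1))), -1)) = Mul(Add(-182, 109432), Pow(Add(-230323, Mul(377, Pow(6887, -1))), -1)) = Mul(109250, Pow(Add(-230323, Mul(377, Rational(1, 6887))), -1)) = Mul(109250, Pow(Add(-230323, Rational(377, 6887)), -1)) = Mul(109250, Pow(Rational(-1586234124, 6887), -1)) = Mul(109250, Rational(-6887, 1586234124)) = Rational(-376202375, 793117062)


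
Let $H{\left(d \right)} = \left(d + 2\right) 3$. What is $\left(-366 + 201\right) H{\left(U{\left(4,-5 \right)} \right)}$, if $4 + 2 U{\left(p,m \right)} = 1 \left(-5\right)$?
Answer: $\frac{2475}{2} \approx 1237.5$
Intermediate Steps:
$U{\left(p,m \right)} = - \frac{9}{2}$ ($U{\left(p,m \right)} = -2 + \frac{1 \left(-5\right)}{2} = -2 + \frac{1}{2} \left(-5\right) = -2 - \frac{5}{2} = - \frac{9}{2}$)
$H{\left(d \right)} = 6 + 3 d$ ($H{\left(d \right)} = \left(2 + d\right) 3 = 6 + 3 d$)
$\left(-366 + 201\right) H{\left(U{\left(4,-5 \right)} \right)} = \left(-366 + 201\right) \left(6 + 3 \left(- \frac{9}{2}\right)\right) = - 165 \left(6 - \frac{27}{2}\right) = \left(-165\right) \left(- \frac{15}{2}\right) = \frac{2475}{2}$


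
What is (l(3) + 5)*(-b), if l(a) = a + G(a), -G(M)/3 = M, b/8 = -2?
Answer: -16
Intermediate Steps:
b = -16 (b = 8*(-2) = -16)
G(M) = -3*M
l(a) = -2*a (l(a) = a - 3*a = -2*a)
(l(3) + 5)*(-b) = (-2*3 + 5)*(-1*(-16)) = (-6 + 5)*16 = -1*16 = -16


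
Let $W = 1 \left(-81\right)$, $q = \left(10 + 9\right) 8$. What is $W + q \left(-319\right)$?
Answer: $-48569$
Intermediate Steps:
$q = 152$ ($q = 19 \cdot 8 = 152$)
$W = -81$
$W + q \left(-319\right) = -81 + 152 \left(-319\right) = -81 - 48488 = -48569$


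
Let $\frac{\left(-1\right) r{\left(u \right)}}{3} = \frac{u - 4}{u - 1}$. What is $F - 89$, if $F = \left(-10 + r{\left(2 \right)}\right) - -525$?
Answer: $432$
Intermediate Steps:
$r{\left(u \right)} = - \frac{3 \left(-4 + u\right)}{-1 + u}$ ($r{\left(u \right)} = - 3 \frac{u - 4}{u - 1} = - 3 \frac{-4 + u}{-1 + u} = - \frac{3 \left(-4 + u\right)}{-1 + u}$)
$F = 521$ ($F = \left(-10 + \frac{3 \left(4 - 2\right)}{-1 + 2}\right) - -525 = \left(-10 + \frac{3 \left(4 - 2\right)}{1}\right) + 525 = \left(-10 + 3 \cdot 1 \cdot 2\right) + 525 = \left(-10 + 6\right) + 525 = -4 + 525 = 521$)
$F - 89 = 521 - 89 = 432$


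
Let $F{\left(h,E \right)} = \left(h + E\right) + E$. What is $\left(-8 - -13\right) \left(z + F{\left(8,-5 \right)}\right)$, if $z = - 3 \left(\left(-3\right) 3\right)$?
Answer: $125$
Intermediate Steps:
$F{\left(h,E \right)} = h + 2 E$ ($F{\left(h,E \right)} = \left(E + h\right) + E = h + 2 E$)
$z = 27$ ($z = \left(-3\right) \left(-9\right) = 27$)
$\left(-8 - -13\right) \left(z + F{\left(8,-5 \right)}\right) = \left(-8 - -13\right) \left(27 + \left(8 + 2 \left(-5\right)\right)\right) = \left(-8 + 13\right) \left(27 + \left(8 - 10\right)\right) = 5 \left(27 - 2\right) = 5 \cdot 25 = 125$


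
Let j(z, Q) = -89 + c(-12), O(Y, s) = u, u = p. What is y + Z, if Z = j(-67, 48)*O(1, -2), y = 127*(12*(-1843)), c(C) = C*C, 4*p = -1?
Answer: -11234983/4 ≈ -2.8087e+6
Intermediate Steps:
p = -¼ (p = (¼)*(-1) = -¼ ≈ -0.25000)
c(C) = C²
u = -¼ ≈ -0.25000
O(Y, s) = -¼
j(z, Q) = 55 (j(z, Q) = -89 + (-12)² = -89 + 144 = 55)
y = -2808732 (y = 127*(-22116) = -2808732)
Z = -55/4 (Z = 55*(-¼) = -55/4 ≈ -13.750)
y + Z = -2808732 - 55/4 = -11234983/4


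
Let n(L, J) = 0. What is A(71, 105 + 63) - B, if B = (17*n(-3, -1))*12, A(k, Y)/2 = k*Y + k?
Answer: 23998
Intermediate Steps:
A(k, Y) = 2*k + 2*Y*k (A(k, Y) = 2*(k*Y + k) = 2*(Y*k + k) = 2*(k + Y*k) = 2*k + 2*Y*k)
B = 0 (B = (17*0)*12 = 0*12 = 0)
A(71, 105 + 63) - B = 2*71*(1 + (105 + 63)) - 1*0 = 2*71*(1 + 168) + 0 = 2*71*169 + 0 = 23998 + 0 = 23998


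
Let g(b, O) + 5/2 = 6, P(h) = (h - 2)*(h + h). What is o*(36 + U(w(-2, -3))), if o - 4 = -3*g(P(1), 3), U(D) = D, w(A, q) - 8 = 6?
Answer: -325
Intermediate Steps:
P(h) = 2*h*(-2 + h) (P(h) = (-2 + h)*(2*h) = 2*h*(-2 + h))
w(A, q) = 14 (w(A, q) = 8 + 6 = 14)
g(b, O) = 7/2 (g(b, O) = -5/2 + 6 = 7/2)
o = -13/2 (o = 4 - 3*7/2 = 4 - 21/2 = -13/2 ≈ -6.5000)
o*(36 + U(w(-2, -3))) = -13*(36 + 14)/2 = -13/2*50 = -325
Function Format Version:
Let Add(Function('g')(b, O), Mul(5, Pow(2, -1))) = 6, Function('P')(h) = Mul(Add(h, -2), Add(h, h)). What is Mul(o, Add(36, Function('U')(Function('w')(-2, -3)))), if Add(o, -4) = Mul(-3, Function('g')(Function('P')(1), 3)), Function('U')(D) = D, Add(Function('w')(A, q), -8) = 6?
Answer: -325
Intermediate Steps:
Function('P')(h) = Mul(2, h, Add(-2, h)) (Function('P')(h) = Mul(Add(-2, h), Mul(2, h)) = Mul(2, h, Add(-2, h)))
Function('w')(A, q) = 14 (Function('w')(A, q) = Add(8, 6) = 14)
Function('g')(b, O) = Rational(7, 2) (Function('g')(b, O) = Add(Rational(-5, 2), 6) = Rational(7, 2))
o = Rational(-13, 2) (o = Add(4, Mul(-3, Rational(7, 2))) = Add(4, Rational(-21, 2)) = Rational(-13, 2) ≈ -6.5000)
Mul(o, Add(36, Function('U')(Function('w')(-2, -3)))) = Mul(Rational(-13, 2), Add(36, 14)) = Mul(Rational(-13, 2), 50) = -325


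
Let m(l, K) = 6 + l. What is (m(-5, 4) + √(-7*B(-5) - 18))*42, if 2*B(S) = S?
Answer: 42 + 21*I*√2 ≈ 42.0 + 29.698*I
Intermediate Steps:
B(S) = S/2
(m(-5, 4) + √(-7*B(-5) - 18))*42 = ((6 - 5) + √(-7*(-5)/2 - 18))*42 = (1 + √(-7*(-5/2) - 18))*42 = (1 + √(35/2 - 18))*42 = (1 + √(-½))*42 = (1 + I*√2/2)*42 = 42 + 21*I*√2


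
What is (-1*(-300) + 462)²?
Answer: 580644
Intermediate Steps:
(-1*(-300) + 462)² = (300 + 462)² = 762² = 580644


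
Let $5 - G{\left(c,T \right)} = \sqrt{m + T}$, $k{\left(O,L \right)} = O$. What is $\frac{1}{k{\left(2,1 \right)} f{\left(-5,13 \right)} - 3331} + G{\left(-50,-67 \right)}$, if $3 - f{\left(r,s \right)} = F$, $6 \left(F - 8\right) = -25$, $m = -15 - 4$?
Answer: $\frac{49987}{9998} - i \sqrt{86} \approx 4.9997 - 9.2736 i$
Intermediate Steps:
$m = -19$ ($m = -15 - 4 = -19$)
$F = \frac{23}{6}$ ($F = 8 + \frac{1}{6} \left(-25\right) = 8 - \frac{25}{6} = \frac{23}{6} \approx 3.8333$)
$f{\left(r,s \right)} = - \frac{5}{6}$ ($f{\left(r,s \right)} = 3 - \frac{23}{6} = - \frac{5}{6}$)
$G{\left(c,T \right)} = 5 - \sqrt{-19 + T}$
$\frac{1}{k{\left(2,1 \right)} f{\left(-5,13 \right)} - 3331} + G{\left(-50,-67 \right)} = \frac{1}{2 \left(- \frac{5}{6}\right) - 3331} + \left(5 - \sqrt{-19 - 67}\right) = \frac{1}{- \frac{5}{3} - 3331} + \left(5 - \sqrt{-86}\right) = \frac{1}{- \frac{9998}{3}} + \left(5 - i \sqrt{86}\right) = - \frac{3}{9998} + \left(5 - i \sqrt{86}\right) = \frac{49987}{9998} - i \sqrt{86}$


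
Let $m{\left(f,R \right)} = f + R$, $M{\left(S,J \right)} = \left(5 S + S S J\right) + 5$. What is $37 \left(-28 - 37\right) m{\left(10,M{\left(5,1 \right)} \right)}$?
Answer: $-156325$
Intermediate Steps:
$M{\left(S,J \right)} = 5 + 5 S + J S^{2}$ ($M{\left(S,J \right)} = \left(5 S + S^{2} J\right) + 5 = \left(5 S + J S^{2}\right) + 5 = 5 + 5 S + J S^{2}$)
$m{\left(f,R \right)} = R + f$
$37 \left(-28 - 37\right) m{\left(10,M{\left(5,1 \right)} \right)} = 37 \left(-28 - 37\right) \left(\left(5 + 5 \cdot 5 + 1 \cdot 5^{2}\right) + 10\right) = 37 \left(-28 - 37\right) \left(\left(5 + 25 + 1 \cdot 25\right) + 10\right) = 37 \left(-65\right) \left(\left(5 + 25 + 25\right) + 10\right) = - 2405 \left(55 + 10\right) = \left(-2405\right) 65 = -156325$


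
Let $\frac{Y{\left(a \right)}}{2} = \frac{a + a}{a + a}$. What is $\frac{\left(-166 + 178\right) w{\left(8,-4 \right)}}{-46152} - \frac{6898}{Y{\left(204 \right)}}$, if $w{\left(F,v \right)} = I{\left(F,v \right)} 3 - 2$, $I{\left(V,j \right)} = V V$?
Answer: $- \frac{6632522}{1923} \approx -3449.1$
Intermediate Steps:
$I{\left(V,j \right)} = V^{2}$
$w{\left(F,v \right)} = -2 + 3 F^{2}$ ($w{\left(F,v \right)} = F^{2} \cdot 3 - 2 = 3 F^{2} - 2 = -2 + 3 F^{2}$)
$Y{\left(a \right)} = 2$ ($Y{\left(a \right)} = 2 \frac{a + a}{a + a} = 2 \frac{2 a}{2 a} = 2 \cdot 2 a \frac{1}{2 a} = 2 \cdot 1 = 2$)
$\frac{\left(-166 + 178\right) w{\left(8,-4 \right)}}{-46152} - \frac{6898}{Y{\left(204 \right)}} = \frac{\left(-166 + 178\right) \left(-2 + 3 \cdot 8^{2}\right)}{-46152} - \frac{6898}{2} = 12 \left(-2 + 3 \cdot 64\right) \left(- \frac{1}{46152}\right) - 3449 = 12 \left(-2 + 192\right) \left(- \frac{1}{46152}\right) - 3449 = 12 \cdot 190 \left(- \frac{1}{46152}\right) - 3449 = 2280 \left(- \frac{1}{46152}\right) - 3449 = - \frac{95}{1923} - 3449 = - \frac{6632522}{1923}$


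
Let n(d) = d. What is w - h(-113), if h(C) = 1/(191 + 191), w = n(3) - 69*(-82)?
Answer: 2162501/382 ≈ 5661.0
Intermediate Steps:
w = 5661 (w = 3 - 69*(-82) = 3 + 5658 = 5661)
h(C) = 1/382
w - h(-113) = 5661 - 1*1/382 = 5661 - 1/382 = 2162501/382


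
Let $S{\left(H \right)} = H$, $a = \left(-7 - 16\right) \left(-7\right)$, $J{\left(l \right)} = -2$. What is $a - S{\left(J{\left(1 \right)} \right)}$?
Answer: $163$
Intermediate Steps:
$a = 161$ ($a = \left(-7 - 16\right) \left(-7\right) = \left(-23\right) \left(-7\right) = 161$)
$a - S{\left(J{\left(1 \right)} \right)} = 161 - -2 = 161 + 2 = 163$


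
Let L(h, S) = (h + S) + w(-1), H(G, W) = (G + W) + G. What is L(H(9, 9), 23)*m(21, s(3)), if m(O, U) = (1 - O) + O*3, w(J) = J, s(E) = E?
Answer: 2107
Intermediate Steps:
H(G, W) = W + 2*G
L(h, S) = -1 + S + h (L(h, S) = (h + S) - 1 = (S + h) - 1 = -1 + S + h)
m(O, U) = 1 + 2*O (m(O, U) = (1 - O) + 3*O = 1 + 2*O)
L(H(9, 9), 23)*m(21, s(3)) = (-1 + 23 + (9 + 2*9))*(1 + 2*21) = (-1 + 23 + (9 + 18))*(1 + 42) = (-1 + 23 + 27)*43 = 49*43 = 2107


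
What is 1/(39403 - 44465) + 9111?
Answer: 46119881/5062 ≈ 9111.0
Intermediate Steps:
1/(39403 - 44465) + 9111 = 1/(-5062) + 9111 = -1/5062 + 9111 = 46119881/5062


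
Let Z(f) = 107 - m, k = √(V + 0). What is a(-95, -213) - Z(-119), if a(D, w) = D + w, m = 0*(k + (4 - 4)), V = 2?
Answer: -415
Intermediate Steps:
k = √2 (k = √(2 + 0) = √2 ≈ 1.4142)
m = 0 (m = 0*(√2 + (4 - 4)) = 0*(√2 + 0) = 0*√2 = 0)
Z(f) = 107 (Z(f) = 107 - 1*0 = 107 + 0 = 107)
a(-95, -213) - Z(-119) = (-95 - 213) - 1*107 = -308 - 107 = -415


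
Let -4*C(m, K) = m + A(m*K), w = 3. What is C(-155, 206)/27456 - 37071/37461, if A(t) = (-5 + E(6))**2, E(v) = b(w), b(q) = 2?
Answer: -677636033/685686144 ≈ -0.98826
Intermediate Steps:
E(v) = 2
A(t) = 9 (A(t) = (-5 + 2)**2 = (-3)**2 = 9)
C(m, K) = -9/4 - m/4 (C(m, K) = -(m + 9)/4 = -(9 + m)/4 = -9/4 - m/4)
C(-155, 206)/27456 - 37071/37461 = (-9/4 - 1/4*(-155))/27456 - 37071/37461 = (-9/4 + 155/4)*(1/27456) - 37071*1/37461 = (73/2)*(1/27456) - 12357/12487 = 73/54912 - 12357/12487 = -677636033/685686144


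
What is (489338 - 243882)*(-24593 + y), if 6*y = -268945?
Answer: -51116580184/3 ≈ -1.7039e+10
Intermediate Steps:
y = -268945/6 (y = (⅙)*(-268945) = -268945/6 ≈ -44824.)
(489338 - 243882)*(-24593 + y) = (489338 - 243882)*(-24593 - 268945/6) = 245456*(-416503/6) = -51116580184/3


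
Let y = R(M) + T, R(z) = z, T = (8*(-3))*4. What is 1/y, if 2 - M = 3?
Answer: -1/97 ≈ -0.010309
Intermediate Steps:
M = -1 (M = 2 - 1*3 = 2 - 3 = -1)
T = -96 (T = -24*4 = -96)
y = -97 (y = -1 - 96 = -97)
1/y = 1/(-97) = -1/97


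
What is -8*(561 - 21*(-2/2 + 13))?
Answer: -2472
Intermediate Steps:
-8*(561 - 21*(-2/2 + 13)) = -8*(561 - 21*(-2*½ + 13)) = -8*(561 - 21*(-1 + 13)) = -8*(561 - 21*12) = -8*(561 - 252) = -8*309 = -2472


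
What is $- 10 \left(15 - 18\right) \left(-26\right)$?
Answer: $-780$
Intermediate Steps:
$- 10 \left(15 - 18\right) \left(-26\right) = \left(-10\right) \left(-3\right) \left(-26\right) = 30 \left(-26\right) = -780$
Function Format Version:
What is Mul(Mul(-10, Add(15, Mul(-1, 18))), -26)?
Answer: -780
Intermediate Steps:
Mul(Mul(-10, Add(15, Mul(-1, 18))), -26) = Mul(Mul(-10, Add(15, -18)), -26) = Mul(Mul(-10, -3), -26) = Mul(30, -26) = -780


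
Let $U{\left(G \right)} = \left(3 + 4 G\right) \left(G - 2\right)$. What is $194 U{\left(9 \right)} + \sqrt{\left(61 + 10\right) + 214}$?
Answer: $52962 + \sqrt{285} \approx 52979.0$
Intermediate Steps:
$U{\left(G \right)} = \left(-2 + G\right) \left(3 + 4 G\right)$ ($U{\left(G \right)} = \left(3 + 4 G\right) \left(-2 + G\right) = \left(-2 + G\right) \left(3 + 4 G\right)$)
$194 U{\left(9 \right)} + \sqrt{\left(61 + 10\right) + 214} = 194 \left(-6 - 45 + 4 \cdot 9^{2}\right) + \sqrt{\left(61 + 10\right) + 214} = 194 \left(-6 - 45 + 4 \cdot 81\right) + \sqrt{71 + 214} = 194 \left(-6 - 45 + 324\right) + \sqrt{285} = 194 \cdot 273 + \sqrt{285} = 52962 + \sqrt{285}$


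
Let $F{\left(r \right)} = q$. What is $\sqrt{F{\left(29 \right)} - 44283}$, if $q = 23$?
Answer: $2 i \sqrt{11065} \approx 210.38 i$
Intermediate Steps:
$F{\left(r \right)} = 23$
$\sqrt{F{\left(29 \right)} - 44283} = \sqrt{23 - 44283} = \sqrt{-44260} = 2 i \sqrt{11065}$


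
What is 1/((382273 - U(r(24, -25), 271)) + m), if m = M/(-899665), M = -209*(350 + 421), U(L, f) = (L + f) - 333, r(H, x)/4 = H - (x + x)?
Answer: 899665/343707278074 ≈ 2.6175e-6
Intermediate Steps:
r(H, x) = -8*x + 4*H (r(H, x) = 4*(H - (x + x)) = 4*(H - 2*x) = -8*x + 4*H)
U(L, f) = -333 + L + f
M = -161139 (M = -209*771 = -161139)
m = 161139/899665 (m = -161139/(-899665) = -161139*(-1/899665) = 161139/899665 ≈ 0.17911)
1/((382273 - U(r(24, -25), 271)) + m) = 1/((382273 - (-333 + (-8*(-25) + 4*24) + 271)) + 161139/899665) = 1/((382273 - (-333 + (200 + 96) + 271)) + 161139/899665) = 1/((382273 - (-333 + 296 + 271)) + 161139/899665) = 1/((382273 - 1*234) + 161139/899665) = 1/((382273 - 234) + 161139/899665) = 1/(382039 + 161139/899665) = 1/(343707278074/899665) = 899665/343707278074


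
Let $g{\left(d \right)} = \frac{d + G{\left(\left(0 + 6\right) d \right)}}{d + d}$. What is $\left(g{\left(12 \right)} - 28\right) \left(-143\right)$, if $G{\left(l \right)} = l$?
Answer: $\frac{7007}{2} \approx 3503.5$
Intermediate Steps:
$g{\left(d \right)} = \frac{7}{2}$ ($g{\left(d \right)} = \frac{d + \left(0 + 6\right) d}{d + d} = \frac{d + 6 d}{2 d} = 7 d \frac{1}{2 d} = \frac{7}{2}$)
$\left(g{\left(12 \right)} - 28\right) \left(-143\right) = \left(\frac{7}{2} - 28\right) \left(-143\right) = \left(- \frac{49}{2}\right) \left(-143\right) = \frac{7007}{2}$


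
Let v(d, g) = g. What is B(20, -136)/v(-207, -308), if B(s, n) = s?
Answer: -5/77 ≈ -0.064935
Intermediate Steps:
B(20, -136)/v(-207, -308) = 20/(-308) = 20*(-1/308) = -5/77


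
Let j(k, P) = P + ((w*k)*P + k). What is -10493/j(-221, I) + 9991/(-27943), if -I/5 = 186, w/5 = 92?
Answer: -944868812058/2641805241007 ≈ -0.35766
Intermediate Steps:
w = 460 (w = 5*92 = 460)
I = -930 (I = -5*186 = -930)
j(k, P) = P + k + 460*P*k (j(k, P) = P + ((460*k)*P + k) = P + (460*P*k + k) = P + (k + 460*P*k) = P + k + 460*P*k)
-10493/j(-221, I) + 9991/(-27943) = -10493/(-930 - 221 + 460*(-930)*(-221)) + 9991/(-27943) = -10493/(-930 - 221 + 94543800) + 9991*(-1/27943) = -10493/94542649 - 9991/27943 = -944868812058/2641805241007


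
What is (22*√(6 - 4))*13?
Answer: 286*√2 ≈ 404.46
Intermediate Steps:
(22*√(6 - 4))*13 = (22*√2)*13 = 286*√2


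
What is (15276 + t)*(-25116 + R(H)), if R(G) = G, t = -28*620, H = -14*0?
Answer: 52341744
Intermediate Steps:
H = 0
t = -17360
(15276 + t)*(-25116 + R(H)) = (15276 - 17360)*(-25116 + 0) = -2084*(-25116) = 52341744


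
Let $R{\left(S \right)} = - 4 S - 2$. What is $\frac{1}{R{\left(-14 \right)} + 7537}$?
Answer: $\frac{1}{7591} \approx 0.00013173$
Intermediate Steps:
$R{\left(S \right)} = -2 - 4 S$
$\frac{1}{R{\left(-14 \right)} + 7537} = \frac{1}{\left(-2 - -56\right) + 7537} = \frac{1}{\left(-2 + 56\right) + 7537} = \frac{1}{54 + 7537} = \frac{1}{7591}$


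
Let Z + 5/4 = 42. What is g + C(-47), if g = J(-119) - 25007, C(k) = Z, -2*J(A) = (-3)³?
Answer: -99811/4 ≈ -24953.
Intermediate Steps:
J(A) = 27/2 (J(A) = -½*(-3)³ = -½*(-27) = 27/2)
Z = 163/4 (Z = -5/4 + 42 = 163/4 ≈ 40.750)
C(k) = 163/4
g = -49987/2 (g = 27/2 - 25007 = -49987/2 ≈ -24994.)
g + C(-47) = -49987/2 + 163/4 = -99811/4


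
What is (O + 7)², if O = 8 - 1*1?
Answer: 196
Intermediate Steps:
O = 7 (O = 8 - 1 = 7)
(O + 7)² = (7 + 7)² = 14² = 196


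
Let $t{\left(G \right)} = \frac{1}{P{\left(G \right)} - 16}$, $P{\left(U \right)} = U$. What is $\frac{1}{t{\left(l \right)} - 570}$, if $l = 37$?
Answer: $- \frac{21}{11969} \approx -0.0017545$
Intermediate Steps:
$t{\left(G \right)} = \frac{1}{-16 + G}$ ($t{\left(G \right)} = \frac{1}{G - 16} = \frac{1}{-16 + G}$)
$\frac{1}{t{\left(l \right)} - 570} = \frac{1}{\frac{1}{-16 + 37} - 570} = \frac{1}{\frac{1}{21} - 570} = \frac{1}{- \frac{11969}{21}} = - \frac{21}{11969}$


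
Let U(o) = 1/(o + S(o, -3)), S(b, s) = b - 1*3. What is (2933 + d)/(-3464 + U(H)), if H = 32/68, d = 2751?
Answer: -198940/121257 ≈ -1.6406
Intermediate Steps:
S(b, s) = -3 + b (S(b, s) = b - 3 = -3 + b)
H = 8/17 (H = 32*(1/68) = 8/17 ≈ 0.47059)
U(o) = 1/(-3 + 2*o) (U(o) = 1/(o + (-3 + o)) = 1/(-3 + 2*o))
(2933 + d)/(-3464 + U(H)) = (2933 + 2751)/(-3464 + 1/(-3 + 2*(8/17))) = 5684/(-3464 + 1/(-3 + 16/17)) = 5684/(-3464 + 1/(-35/17)) = 5684/(-3464 - 17/35) = 5684/(-121257/35) = 5684*(-35/121257) = -198940/121257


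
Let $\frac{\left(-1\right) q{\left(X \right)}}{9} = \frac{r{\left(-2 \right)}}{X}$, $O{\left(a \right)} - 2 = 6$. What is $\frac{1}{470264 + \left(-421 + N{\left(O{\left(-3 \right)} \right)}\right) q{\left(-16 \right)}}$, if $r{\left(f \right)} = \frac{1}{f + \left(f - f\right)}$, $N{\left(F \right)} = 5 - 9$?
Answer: $\frac{32}{15052273} \approx 2.1259 \cdot 10^{-6}$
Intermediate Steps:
$O{\left(a \right)} = 8$ ($O{\left(a \right)} = 2 + 6 = 8$)
$N{\left(F \right)} = -4$ ($N{\left(F \right)} = 5 - 9 = -4$)
$r{\left(f \right)} = \frac{1}{f}$ ($r{\left(f \right)} = \frac{1}{f + 0} = \frac{1}{f}$)
$q{\left(X \right)} = \frac{9}{2 X}$ ($q{\left(X \right)} = - 9 \frac{1}{\left(-2\right) X} = - 9 \left(- \frac{1}{2 X}\right) = \frac{9}{2 X}$)
$\frac{1}{470264 + \left(-421 + N{\left(O{\left(-3 \right)} \right)}\right) q{\left(-16 \right)}} = \frac{1}{470264 + \left(-421 - 4\right) \frac{9}{2 \left(-16\right)}} = \frac{1}{470264 - 425 \cdot \frac{9}{2} \left(- \frac{1}{16}\right)} = \frac{1}{470264 - - \frac{3825}{32}} = \frac{1}{470264 + \frac{3825}{32}} = \frac{1}{\frac{15052273}{32}} = \frac{32}{15052273}$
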